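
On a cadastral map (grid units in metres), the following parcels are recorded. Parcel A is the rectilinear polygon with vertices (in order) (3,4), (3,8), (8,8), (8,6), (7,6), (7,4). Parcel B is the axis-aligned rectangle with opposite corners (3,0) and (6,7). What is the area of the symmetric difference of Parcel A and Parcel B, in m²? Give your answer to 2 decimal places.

21.00

|Parcel A| = 18, |Parcel B| = 21, |Parcel A∩Parcel B| = 9.
|Parcel A △ Parcel B| = |Parcel A| + |Parcel B| − 2·|Parcel A∩Parcel B| = 18 + 21 − 18 = 21.00.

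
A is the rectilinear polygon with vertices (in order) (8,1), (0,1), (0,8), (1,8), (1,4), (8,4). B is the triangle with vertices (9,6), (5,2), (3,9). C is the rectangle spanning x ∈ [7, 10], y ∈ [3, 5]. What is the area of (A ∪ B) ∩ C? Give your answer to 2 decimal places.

1.50

|A ∪ B| = 43.4286.
|(A ∪ B) ∩ C| = 1.50.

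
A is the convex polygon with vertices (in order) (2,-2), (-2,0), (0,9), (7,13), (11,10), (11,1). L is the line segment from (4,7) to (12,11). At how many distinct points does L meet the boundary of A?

1

The segment meets the boundary at (10.6,10.3).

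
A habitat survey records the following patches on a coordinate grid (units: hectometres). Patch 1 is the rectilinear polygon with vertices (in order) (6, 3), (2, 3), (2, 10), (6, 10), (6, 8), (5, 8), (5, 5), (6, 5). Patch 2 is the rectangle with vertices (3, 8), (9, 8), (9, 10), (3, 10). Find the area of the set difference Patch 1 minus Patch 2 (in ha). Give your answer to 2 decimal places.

19.00

|Patch 1| = 25, |Patch 1∩Patch 2| = 6.
|Patch 1 ∖ Patch 2| = |Patch 1| − |Patch 1∩Patch 2| = 25 − 6 = 19.00.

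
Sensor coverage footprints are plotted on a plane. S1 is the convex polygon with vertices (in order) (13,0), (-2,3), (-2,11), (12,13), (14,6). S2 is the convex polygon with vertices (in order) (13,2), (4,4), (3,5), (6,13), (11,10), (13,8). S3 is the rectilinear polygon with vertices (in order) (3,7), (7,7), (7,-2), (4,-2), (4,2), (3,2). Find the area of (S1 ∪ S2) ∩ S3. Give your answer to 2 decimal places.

The region (S1 ∪ S2) ∩ S3 is the polygon with vertices (4,1.8), (4,2), (3,2), (3,7), (7,7), (7,1.2).
By the shoelace formula its area is 21.50.

21.50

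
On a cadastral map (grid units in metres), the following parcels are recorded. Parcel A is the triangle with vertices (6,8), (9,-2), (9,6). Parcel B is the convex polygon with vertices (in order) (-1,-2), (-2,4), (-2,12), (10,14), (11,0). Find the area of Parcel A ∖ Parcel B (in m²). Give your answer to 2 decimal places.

0.40

|Parcel A| = 12, |Parcel A∩Parcel B| = 11.6032.
|Parcel A ∖ Parcel B| = |Parcel A| − |Parcel A∩Parcel B| = 12 − 11.6032 = 0.40.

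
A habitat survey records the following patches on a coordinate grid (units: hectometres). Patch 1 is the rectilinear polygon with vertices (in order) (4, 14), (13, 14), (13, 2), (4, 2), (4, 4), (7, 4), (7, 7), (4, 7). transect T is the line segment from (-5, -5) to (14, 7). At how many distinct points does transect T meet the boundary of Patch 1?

The segment meets the boundary at (13,6.368), (6.083,2).

2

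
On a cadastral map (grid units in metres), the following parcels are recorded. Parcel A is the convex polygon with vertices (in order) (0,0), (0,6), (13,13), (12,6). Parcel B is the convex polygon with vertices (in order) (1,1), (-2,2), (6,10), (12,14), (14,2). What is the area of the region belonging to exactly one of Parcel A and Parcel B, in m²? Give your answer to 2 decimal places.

46.99

|Parcel A| = 78, |Parcel B| = 112, |Parcel A∩Parcel B| = 71.5043.
|Parcel A △ Parcel B| = |Parcel A| + |Parcel B| − 2·|Parcel A∩Parcel B| = 78 + 112 − 143.0086 = 46.99.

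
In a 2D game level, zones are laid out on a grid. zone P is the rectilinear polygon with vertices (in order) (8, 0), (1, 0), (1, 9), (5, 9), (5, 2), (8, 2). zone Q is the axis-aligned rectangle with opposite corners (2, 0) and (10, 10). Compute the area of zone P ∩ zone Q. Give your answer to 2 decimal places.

The intersection is the polygon with vertices (2,0), (2,9), (5,9), (5,2), (8,2), (8,0).
By the shoelace formula its area is 33.00.

33.00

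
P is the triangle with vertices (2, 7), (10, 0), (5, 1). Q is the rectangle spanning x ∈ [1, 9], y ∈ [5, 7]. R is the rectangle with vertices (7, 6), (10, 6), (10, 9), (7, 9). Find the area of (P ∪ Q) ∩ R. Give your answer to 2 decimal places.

The region (P ∪ Q) ∩ R is the polygon with vertices (9,7), (9,6), (7,6), (7,7).
By the shoelace formula its area is 2.00.

2.00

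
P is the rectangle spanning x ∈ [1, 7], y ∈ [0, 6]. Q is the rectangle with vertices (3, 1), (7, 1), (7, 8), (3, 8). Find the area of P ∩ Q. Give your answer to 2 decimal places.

20.00

|P∩Q|: x∈[3,7], y∈[1,6] → 4·5 = 20.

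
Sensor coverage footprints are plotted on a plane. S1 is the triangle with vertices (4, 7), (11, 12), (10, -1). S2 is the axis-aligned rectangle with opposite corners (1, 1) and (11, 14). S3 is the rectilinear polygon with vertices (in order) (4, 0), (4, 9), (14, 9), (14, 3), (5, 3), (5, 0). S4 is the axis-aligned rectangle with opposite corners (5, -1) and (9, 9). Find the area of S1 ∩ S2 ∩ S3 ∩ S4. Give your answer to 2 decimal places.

The intersection is the polygon with vertices (7,3), (5,5.667), (5,7.714), (6.8,9), (9,9), (9,3).
By the shoelace formula its area is 20.18.

20.18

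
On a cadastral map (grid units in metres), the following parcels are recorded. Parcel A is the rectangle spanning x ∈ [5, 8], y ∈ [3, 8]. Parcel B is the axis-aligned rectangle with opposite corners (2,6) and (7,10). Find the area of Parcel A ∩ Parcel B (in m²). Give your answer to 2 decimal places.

|Parcel A∩Parcel B|: x∈[5,7], y∈[6,8] → 2·2 = 4.

4.00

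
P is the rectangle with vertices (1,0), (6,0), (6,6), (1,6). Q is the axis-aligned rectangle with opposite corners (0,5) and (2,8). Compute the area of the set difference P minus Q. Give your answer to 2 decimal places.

|P∩Q|: x∈[1,2], y∈[5,6] → 1·1 = 1.
|P| = 30.
|P ∖ Q| = |P| − |P∩Q| = 30 − 1 = 29.00.

29.00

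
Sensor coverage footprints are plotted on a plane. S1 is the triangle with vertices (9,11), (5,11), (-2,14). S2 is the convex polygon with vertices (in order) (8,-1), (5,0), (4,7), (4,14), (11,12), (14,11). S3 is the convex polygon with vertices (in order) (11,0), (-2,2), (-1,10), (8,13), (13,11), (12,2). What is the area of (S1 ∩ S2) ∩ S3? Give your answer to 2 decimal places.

The region (S1 ∩ S2) ∩ S3 is the polygon with vertices (4,11.429), (4,11.667), (5.15,12.05), (9,11), (5,11).
By the shoelace formula its area is 2.79.

2.79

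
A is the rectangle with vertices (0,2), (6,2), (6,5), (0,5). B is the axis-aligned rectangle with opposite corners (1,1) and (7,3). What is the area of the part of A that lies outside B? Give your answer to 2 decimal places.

13.00

|A∩B|: x∈[1,6], y∈[2,3] → 5·1 = 5.
|A| = 18.
|A ∖ B| = |A| − |A∩B| = 18 − 5 = 13.00.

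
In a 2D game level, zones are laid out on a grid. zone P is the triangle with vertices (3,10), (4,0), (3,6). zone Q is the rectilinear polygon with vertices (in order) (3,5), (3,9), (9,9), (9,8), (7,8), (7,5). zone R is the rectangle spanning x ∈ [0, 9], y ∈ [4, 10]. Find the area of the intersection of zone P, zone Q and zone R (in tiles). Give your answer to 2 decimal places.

1.12

The intersection is the polygon with vertices (3.167,5), (3,6), (3,9), (3.1,9), (3.5,5).
By the shoelace formula its area is 1.12.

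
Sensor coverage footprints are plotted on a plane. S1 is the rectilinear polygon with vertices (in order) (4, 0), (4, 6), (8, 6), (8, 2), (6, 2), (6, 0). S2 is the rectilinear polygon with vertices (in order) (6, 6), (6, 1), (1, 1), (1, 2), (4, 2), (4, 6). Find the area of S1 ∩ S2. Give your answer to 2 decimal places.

10.00

The intersection is the polygon with vertices (4,2), (4,6), (6,6), (6,2), (6,1), (4,1).
By the shoelace formula its area is 10.00.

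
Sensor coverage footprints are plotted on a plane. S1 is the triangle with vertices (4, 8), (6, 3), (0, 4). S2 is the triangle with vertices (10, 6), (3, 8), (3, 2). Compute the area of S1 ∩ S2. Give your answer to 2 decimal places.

8.44

The intersection is the polygon with vertices (5.767,3.581), (5.032,3.161), (3,3.5), (3,7), (3.778,7.778), (4.129,7.677).
By the shoelace formula its area is 8.44.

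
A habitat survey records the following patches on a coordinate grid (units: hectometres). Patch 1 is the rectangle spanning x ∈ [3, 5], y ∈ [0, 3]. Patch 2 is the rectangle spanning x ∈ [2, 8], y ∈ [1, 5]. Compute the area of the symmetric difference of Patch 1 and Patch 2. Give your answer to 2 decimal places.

|Patch 1∩Patch 2|: x∈[3,5], y∈[1,3] → 2·2 = 4.
|Patch 1 △ Patch 2| = |Patch 1| + |Patch 2| − 2·|Patch 1∩Patch 2| = 6 + 24 − 8 = 22.00.

22.00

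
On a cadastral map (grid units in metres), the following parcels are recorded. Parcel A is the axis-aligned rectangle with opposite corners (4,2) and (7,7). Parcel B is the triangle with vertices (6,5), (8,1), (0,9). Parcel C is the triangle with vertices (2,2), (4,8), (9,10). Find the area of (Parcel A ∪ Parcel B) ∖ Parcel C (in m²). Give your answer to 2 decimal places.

14.20

|Parcel A ∪ Parcel B| = 18.1667.
|(Parcel A ∪ Parcel B) ∩ Parcel C| = 3.9694.
|(Parcel A ∪ Parcel B) ∖ Parcel C| = 18.1667 − 3.9694 = 14.20.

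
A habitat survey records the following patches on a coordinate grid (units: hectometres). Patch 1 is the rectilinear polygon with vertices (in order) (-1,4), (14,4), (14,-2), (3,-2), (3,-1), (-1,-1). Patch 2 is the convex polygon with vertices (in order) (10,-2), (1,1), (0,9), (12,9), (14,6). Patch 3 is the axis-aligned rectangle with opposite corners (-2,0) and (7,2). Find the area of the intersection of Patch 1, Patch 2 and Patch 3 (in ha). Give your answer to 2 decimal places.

The intersection is the polygon with vertices (1,1), (0.875,2), (7,2), (7,0), (4,0).
By the shoelace formula its area is 10.56.

10.56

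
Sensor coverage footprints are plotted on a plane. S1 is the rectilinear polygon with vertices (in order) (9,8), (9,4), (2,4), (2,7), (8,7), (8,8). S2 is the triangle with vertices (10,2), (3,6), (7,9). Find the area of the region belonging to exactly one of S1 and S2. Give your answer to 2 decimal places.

|S1| = 22, |S2| = 18.5, |S1∩S2| = 12.3095.
|S1 △ S2| = |S1| + |S2| − 2·|S1∩S2| = 22 + 18.5 − 24.619 = 15.88.

15.88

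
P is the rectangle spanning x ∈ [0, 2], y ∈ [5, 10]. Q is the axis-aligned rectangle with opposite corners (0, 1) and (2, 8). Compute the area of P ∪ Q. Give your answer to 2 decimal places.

18.00

By inclusion–exclusion:
Individual areas: |P| = 10, |Q| = 14.
|P∩Q|: x∈[0,2], y∈[5,8] → 2·3 = 6.
|P ∪ Q| = 24 − 6 = 18.00.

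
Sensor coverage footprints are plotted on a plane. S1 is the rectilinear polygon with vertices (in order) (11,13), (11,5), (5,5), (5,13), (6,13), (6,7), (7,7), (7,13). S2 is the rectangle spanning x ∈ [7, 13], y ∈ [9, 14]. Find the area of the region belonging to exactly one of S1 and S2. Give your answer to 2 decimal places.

|S1| = 42, |S2| = 30, |S1∩S2| = 16.
|S1 △ S2| = |S1| + |S2| − 2·|S1∩S2| = 42 + 30 − 32 = 40.00.

40.00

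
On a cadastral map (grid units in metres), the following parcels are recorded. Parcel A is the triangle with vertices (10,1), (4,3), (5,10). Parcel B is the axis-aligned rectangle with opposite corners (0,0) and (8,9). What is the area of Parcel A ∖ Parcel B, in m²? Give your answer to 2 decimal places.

|Parcel A| = 22, |Parcel A∩Parcel B| = 18.7175.
|Parcel A ∖ Parcel B| = |Parcel A| − |Parcel A∩Parcel B| = 22 − 18.7175 = 3.28.

3.28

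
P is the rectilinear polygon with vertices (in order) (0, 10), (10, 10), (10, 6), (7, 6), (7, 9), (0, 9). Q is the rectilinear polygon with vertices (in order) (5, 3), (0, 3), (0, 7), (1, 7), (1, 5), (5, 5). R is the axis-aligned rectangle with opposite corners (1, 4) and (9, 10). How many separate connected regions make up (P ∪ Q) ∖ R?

3

(P ∪ Q) ∖ R splits into 3 disjoint pieces (area 4, area 1, area 8).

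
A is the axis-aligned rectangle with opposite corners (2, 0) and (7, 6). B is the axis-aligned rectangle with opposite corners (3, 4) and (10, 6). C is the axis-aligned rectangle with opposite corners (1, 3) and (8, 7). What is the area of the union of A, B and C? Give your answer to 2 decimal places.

By inclusion–exclusion:
Individual areas: |A| = 30, |B| = 14, |C| = 28.
|A∩B|: x∈[3,7], y∈[4,6] → 4·2 = 8.
|A∩C|: x∈[2,7], y∈[3,6] → 5·3 = 15.
|B∩C|: x∈[3,8], y∈[4,6] → 5·2 = 10.
|A∩B∩C| = 8.
|A ∪ B ∪ C| = 72 − 33 + 8 = 47.00.

47.00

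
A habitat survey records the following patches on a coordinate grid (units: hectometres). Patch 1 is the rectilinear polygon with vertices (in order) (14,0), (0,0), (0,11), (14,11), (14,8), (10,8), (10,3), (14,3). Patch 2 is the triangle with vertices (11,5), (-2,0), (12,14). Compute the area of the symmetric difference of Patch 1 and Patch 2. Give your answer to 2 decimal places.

|Patch 1| = 134, |Patch 2| = 56, |Patch 1∩Patch 2| = 47.0769.
|Patch 1 △ Patch 2| = |Patch 1| + |Patch 2| − 2·|Patch 1∩Patch 2| = 134 + 56 − 94.1538 = 95.85.

95.85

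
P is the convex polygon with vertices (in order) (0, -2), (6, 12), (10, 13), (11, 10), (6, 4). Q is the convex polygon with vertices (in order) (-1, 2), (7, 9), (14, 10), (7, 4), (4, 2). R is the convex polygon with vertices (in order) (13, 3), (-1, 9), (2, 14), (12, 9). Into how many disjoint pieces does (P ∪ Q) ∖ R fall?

3

(P ∪ Q) ∖ R splits into 3 disjoint pieces (area 26.3859, area 7.6765, area 1.7882).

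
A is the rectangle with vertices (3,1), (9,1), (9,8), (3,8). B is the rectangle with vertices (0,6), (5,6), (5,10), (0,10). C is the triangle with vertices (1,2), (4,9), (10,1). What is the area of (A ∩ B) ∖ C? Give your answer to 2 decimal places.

0.42

|A ∩ B| = 4.
|(A ∩ B) ∩ C| = 3.5774.
|(A ∩ B) ∖ C| = 4 − 3.5774 = 0.42.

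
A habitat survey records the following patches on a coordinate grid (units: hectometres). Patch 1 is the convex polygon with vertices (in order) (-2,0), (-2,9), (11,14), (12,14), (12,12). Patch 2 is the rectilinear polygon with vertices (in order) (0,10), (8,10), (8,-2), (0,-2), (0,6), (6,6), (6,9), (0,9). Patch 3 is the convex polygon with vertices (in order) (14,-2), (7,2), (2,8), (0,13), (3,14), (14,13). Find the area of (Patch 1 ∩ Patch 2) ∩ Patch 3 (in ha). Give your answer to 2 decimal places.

|Patch 1 ∩ Patch 2| = 21.2165.
|(Patch 1 ∩ Patch 2) ∩ Patch 3| = 9.62.

9.62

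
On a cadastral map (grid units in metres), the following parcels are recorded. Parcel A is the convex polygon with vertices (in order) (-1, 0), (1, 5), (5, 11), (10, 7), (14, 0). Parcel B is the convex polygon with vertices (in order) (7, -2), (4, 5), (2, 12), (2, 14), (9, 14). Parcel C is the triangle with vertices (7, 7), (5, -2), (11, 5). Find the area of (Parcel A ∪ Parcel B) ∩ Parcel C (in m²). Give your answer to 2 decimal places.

18.86

The region (Parcel A ∪ Parcel B) ∩ Parcel C is the polygon with vertices (6.143,0), (5.444,0), (7,7), (11,5), (6.333,-0.444).
By the shoelace formula its area is 18.86.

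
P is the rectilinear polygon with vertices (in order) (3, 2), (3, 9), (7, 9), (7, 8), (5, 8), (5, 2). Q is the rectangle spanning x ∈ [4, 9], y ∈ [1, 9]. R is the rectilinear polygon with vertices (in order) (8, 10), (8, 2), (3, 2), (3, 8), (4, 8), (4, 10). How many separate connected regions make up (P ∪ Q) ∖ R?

2

(P ∪ Q) ∖ R splits into 2 disjoint pieces (area 1, area 12).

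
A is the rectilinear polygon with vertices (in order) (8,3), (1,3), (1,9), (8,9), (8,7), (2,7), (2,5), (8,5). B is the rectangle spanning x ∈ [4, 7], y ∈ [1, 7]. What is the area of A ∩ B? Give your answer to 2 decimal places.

6.00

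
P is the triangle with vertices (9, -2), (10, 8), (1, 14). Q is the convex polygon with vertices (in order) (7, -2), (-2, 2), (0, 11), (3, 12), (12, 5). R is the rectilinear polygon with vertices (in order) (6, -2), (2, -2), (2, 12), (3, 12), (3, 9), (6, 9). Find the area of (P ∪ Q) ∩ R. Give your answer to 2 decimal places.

The region (P ∪ Q) ∩ R is the polygon with vertices (2,0.222), (2,11.667), (2.143,11.714), (2,12), (3,12), (3,9), (6,9), (6,-1.556).
By the shoelace formula its area is 41.64.

41.64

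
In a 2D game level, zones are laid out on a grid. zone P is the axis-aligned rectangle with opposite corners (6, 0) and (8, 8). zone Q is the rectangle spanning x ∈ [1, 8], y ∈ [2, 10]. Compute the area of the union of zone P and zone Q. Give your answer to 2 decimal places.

By inclusion–exclusion:
Individual areas: |zone P| = 16, |zone Q| = 56.
|zone P∩zone Q|: x∈[6,8], y∈[2,8] → 2·6 = 12.
|zone P ∪ zone Q| = 72 − 12 = 60.00.

60.00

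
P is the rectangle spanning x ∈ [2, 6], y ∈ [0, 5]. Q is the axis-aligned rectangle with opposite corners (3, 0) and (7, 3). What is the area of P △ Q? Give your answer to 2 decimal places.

14.00

|P∩Q|: x∈[3,6], y∈[0,3] → 3·3 = 9.
|P △ Q| = |P| + |Q| − 2·|P∩Q| = 20 + 12 − 18 = 14.00.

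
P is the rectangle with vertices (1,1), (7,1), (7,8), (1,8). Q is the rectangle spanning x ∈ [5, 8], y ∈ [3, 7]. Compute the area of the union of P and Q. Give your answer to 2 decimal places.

46.00

By inclusion–exclusion:
Individual areas: |P| = 42, |Q| = 12.
|P∩Q|: x∈[5,7], y∈[3,7] → 2·4 = 8.
|P ∪ Q| = 54 − 8 = 46.00.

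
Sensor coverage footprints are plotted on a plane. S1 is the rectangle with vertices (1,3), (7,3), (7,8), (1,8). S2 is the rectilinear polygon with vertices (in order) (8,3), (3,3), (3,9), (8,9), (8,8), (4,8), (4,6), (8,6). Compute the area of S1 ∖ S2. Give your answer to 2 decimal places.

16.00

|S1| = 30, |S1∩S2| = 14.
|S1 ∖ S2| = |S1| − |S1∩S2| = 30 − 14 = 16.00.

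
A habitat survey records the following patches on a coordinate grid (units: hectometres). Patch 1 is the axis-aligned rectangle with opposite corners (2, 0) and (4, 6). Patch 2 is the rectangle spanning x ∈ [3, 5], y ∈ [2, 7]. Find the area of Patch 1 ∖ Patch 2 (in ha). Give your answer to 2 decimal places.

|Patch 1∩Patch 2|: x∈[3,4], y∈[2,6] → 1·4 = 4.
|Patch 1| = 12.
|Patch 1 ∖ Patch 2| = |Patch 1| − |Patch 1∩Patch 2| = 12 − 4 = 8.00.

8.00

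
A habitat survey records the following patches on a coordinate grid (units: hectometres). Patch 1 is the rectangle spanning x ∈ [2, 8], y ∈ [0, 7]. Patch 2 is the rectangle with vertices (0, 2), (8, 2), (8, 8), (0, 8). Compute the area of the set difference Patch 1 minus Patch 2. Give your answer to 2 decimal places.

|Patch 1∩Patch 2|: x∈[2,8], y∈[2,7] → 6·5 = 30.
|Patch 1| = 42.
|Patch 1 ∖ Patch 2| = |Patch 1| − |Patch 1∩Patch 2| = 42 − 30 = 12.00.

12.00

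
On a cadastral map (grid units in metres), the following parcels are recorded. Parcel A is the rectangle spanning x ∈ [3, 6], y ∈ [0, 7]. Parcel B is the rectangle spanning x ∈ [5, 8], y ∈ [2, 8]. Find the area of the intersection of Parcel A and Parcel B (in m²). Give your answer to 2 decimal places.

5.00

|Parcel A∩Parcel B|: x∈[5,6], y∈[2,7] → 1·5 = 5.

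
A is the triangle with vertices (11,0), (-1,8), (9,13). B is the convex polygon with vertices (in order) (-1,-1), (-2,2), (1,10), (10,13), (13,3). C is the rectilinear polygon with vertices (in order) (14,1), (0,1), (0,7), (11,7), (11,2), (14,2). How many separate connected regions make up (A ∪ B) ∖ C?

2

(A ∪ B) ∖ C splits into 2 disjoint pieces (area 69.8103, area 0.6731).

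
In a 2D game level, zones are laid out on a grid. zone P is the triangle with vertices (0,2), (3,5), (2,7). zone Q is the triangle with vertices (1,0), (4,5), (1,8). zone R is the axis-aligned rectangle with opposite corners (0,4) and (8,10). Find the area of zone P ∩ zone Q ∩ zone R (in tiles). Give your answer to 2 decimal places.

3.25

The intersection is the polygon with vertices (2,4), (1,4), (1,4.5), (2,7), (3,5).
By the shoelace formula its area is 3.25.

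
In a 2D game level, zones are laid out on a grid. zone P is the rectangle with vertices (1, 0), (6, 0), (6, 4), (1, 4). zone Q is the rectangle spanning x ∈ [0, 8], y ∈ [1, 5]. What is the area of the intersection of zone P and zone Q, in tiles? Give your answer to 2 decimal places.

15.00

|zone P∩zone Q|: x∈[1,6], y∈[1,4] → 5·3 = 15.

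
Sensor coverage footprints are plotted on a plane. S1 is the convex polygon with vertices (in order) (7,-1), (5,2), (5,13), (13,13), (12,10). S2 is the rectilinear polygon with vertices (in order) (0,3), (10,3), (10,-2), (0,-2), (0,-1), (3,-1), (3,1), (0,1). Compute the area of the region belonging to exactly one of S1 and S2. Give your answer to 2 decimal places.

95.73

|S1| = 69, |S2| = 44, |S1∩S2| = 8.6364.
|S1 △ S2| = |S1| + |S2| − 2·|S1∩S2| = 69 + 44 − 17.2727 = 95.73.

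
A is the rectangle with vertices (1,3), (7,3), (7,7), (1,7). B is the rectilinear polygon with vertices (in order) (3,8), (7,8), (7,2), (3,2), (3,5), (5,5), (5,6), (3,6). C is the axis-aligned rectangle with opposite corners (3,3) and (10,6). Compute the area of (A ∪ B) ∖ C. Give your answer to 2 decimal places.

|A ∪ B| = 32.
|(A ∪ B) ∩ C| = 12.
|(A ∪ B) ∖ C| = 32 − 12 = 20.00.

20.00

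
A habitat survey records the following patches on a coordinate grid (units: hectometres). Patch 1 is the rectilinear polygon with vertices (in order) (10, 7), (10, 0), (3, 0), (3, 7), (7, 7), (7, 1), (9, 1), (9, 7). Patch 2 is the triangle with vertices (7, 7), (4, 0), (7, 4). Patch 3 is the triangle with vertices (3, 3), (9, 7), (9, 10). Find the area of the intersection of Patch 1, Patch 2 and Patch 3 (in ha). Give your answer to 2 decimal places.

The intersection is the polygon with vertices (7,7), (7,5.667), (6.2,5.133).
By the shoelace formula its area is 0.53.

0.53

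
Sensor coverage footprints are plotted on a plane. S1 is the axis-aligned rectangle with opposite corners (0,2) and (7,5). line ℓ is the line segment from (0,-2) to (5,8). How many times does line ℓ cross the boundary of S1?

2

The segment meets the boundary at (3.5,5), (2,2).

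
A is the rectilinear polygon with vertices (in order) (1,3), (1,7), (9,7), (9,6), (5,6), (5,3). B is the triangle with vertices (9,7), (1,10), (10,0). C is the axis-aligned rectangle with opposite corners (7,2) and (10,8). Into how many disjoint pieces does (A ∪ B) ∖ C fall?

2

(A ∪ B) ∖ C splits into 2 disjoint pieces (area 28.3111, area 1.5143).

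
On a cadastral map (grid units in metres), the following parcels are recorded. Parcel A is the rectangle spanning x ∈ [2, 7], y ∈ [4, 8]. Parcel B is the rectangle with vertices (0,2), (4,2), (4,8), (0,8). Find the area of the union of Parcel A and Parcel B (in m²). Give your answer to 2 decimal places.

36.00

By inclusion–exclusion:
Individual areas: |Parcel A| = 20, |Parcel B| = 24.
|Parcel A∩Parcel B|: x∈[2,4], y∈[4,8] → 2·4 = 8.
|Parcel A ∪ Parcel B| = 44 − 8 = 36.00.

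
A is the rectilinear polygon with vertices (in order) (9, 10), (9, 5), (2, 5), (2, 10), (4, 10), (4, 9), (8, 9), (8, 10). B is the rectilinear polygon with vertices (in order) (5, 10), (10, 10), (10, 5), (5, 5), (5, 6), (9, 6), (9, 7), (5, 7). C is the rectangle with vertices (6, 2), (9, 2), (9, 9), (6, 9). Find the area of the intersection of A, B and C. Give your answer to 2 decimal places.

9.00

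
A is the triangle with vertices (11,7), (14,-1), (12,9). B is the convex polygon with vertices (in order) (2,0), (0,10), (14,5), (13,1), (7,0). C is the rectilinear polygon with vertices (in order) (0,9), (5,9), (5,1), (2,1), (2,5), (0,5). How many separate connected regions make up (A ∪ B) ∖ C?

(A ∪ B) ∖ C splits into 2 disjoint pieces (area 62.7474, area 1.3).

2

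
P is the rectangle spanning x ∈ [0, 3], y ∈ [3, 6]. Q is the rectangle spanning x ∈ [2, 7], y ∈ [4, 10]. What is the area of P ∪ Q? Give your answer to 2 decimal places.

37.00

By inclusion–exclusion:
Individual areas: |P| = 9, |Q| = 30.
|P∩Q|: x∈[2,3], y∈[4,6] → 1·2 = 2.
|P ∪ Q| = 39 − 2 = 37.00.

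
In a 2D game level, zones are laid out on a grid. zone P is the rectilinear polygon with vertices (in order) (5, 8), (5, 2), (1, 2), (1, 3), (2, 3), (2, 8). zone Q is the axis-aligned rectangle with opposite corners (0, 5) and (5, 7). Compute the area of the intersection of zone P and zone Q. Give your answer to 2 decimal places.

The intersection is the polygon with vertices (5,5), (2,5), (2,7), (5,7).
By the shoelace formula its area is 6.00.

6.00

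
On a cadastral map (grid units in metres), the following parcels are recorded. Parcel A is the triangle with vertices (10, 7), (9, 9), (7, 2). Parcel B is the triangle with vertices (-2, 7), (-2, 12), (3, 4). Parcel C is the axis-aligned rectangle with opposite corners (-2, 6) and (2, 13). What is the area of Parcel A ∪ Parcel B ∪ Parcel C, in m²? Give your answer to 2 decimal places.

By inclusion–exclusion:
Individual areas: |Parcel A| = 5.5, |Parcel B| = 12.5, |Parcel C| = 28.
|Parcel A∩Parcel B| = 0.
|Parcel A∩Parcel C| = 0.
|Parcel B∩Parcel C| = 10.4167.
|Parcel A∩Parcel B∩Parcel C| = 0.
|Parcel A ∪ Parcel B ∪ Parcel C| = 46 − 10.4167 + 0 = 35.58.

35.58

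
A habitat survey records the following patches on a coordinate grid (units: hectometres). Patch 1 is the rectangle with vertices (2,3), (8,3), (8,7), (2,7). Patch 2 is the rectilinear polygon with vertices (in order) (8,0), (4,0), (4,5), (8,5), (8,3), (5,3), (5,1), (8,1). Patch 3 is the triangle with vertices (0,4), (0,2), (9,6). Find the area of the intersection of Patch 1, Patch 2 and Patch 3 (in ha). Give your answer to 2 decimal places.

1.65

The intersection is the polygon with vertices (4,4.889), (4.5,5), (6.75,5), (4,3.778).
By the shoelace formula its area is 1.65.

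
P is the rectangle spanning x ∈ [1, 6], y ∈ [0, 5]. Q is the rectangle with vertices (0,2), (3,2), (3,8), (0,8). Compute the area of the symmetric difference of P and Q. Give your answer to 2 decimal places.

|P∩Q|: x∈[1,3], y∈[2,5] → 2·3 = 6.
|P △ Q| = |P| + |Q| − 2·|P∩Q| = 25 + 18 − 12 = 31.00.

31.00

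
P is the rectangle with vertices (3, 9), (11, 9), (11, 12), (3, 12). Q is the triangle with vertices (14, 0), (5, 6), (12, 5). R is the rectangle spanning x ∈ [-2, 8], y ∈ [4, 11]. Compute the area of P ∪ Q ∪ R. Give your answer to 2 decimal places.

By inclusion–exclusion:
Individual areas: |P| = 24, |Q| = 16.5, |R| = 70.
|P∩Q| = 0.
|P∩R|: x∈[3,8], y∈[9,11] → 5·2 = 10.
|Q∩R| = 2.3571.
|P∩Q∩R| = 0.
|P ∪ Q ∪ R| = 110.5 − 12.3571 + 0 = 98.14.

98.14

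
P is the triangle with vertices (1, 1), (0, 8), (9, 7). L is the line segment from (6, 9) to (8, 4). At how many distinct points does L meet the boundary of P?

2

The segment meets the boundary at (7.308,5.731), (6.698,7.256).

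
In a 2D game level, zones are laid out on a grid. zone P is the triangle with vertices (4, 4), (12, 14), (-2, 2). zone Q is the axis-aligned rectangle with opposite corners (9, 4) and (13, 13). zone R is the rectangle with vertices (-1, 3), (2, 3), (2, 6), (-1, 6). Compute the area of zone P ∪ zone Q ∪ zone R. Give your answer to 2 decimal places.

By inclusion–exclusion:
Individual areas: |zone P| = 22, |zone Q| = 36, |zone R| = 9.
|zone P∩zone Q| = 1.5845.
|zone P∩zone R| = 3.2738.
|zone Q∩zone R| = 0 (no overlap).
|zone P∩zone Q∩zone R| = 0.
|zone P ∪ zone Q ∪ zone R| = 67 − 4.8583 + 0 = 62.14.

62.14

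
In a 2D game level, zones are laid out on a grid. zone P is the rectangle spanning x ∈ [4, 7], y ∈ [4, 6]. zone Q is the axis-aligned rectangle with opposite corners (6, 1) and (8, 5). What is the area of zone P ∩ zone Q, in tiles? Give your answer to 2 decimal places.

|zone P∩zone Q|: x∈[6,7], y∈[4,5] → 1·1 = 1.

1.00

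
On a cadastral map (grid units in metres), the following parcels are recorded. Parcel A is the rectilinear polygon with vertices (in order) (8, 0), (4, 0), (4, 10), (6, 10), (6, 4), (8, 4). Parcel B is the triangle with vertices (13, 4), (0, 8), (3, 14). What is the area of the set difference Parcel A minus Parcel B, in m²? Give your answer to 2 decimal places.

20.92

|Parcel A| = 28, |Parcel A∩Parcel B| = 7.0769.
|Parcel A ∖ Parcel B| = |Parcel A| − |Parcel A∩Parcel B| = 28 − 7.0769 = 20.92.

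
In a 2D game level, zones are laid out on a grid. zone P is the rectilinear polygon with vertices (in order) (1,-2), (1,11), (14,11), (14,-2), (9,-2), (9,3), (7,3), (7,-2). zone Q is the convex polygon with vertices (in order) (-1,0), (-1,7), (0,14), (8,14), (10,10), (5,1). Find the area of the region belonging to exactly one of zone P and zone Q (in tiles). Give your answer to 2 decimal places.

137.83

|zone P| = 159, |zone Q| = 116, |zone P∩zone Q| = 68.5833.
|zone P △ zone Q| = |zone P| + |zone Q| − 2·|zone P∩zone Q| = 159 + 116 − 137.1667 = 137.83.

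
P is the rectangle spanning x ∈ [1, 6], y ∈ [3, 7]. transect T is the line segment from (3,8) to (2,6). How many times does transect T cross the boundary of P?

1

The segment meets the boundary at (2.5,7).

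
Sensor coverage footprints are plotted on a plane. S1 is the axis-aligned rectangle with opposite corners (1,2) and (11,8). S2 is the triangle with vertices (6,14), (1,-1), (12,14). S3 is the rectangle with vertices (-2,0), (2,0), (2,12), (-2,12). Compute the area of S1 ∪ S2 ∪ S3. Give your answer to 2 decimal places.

By inclusion–exclusion:
Individual areas: |S1| = 60, |S2| = 45, |S3| = 48.
|S1∩S2| = 14.4.
|S1∩S3|: x∈[1,2], y∈[2,8] → 1·6 = 6.
|S2∩S3| = 0.6182.
|S1∩S2∩S3| = 0.
|S1 ∪ S2 ∪ S3| = 153 − 21.0182 + 0 = 131.98.

131.98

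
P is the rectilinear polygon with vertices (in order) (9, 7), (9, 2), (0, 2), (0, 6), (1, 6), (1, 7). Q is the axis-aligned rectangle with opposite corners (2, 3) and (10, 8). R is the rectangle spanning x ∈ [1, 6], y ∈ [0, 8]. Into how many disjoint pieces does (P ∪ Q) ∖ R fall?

2

(P ∪ Q) ∖ R splits into 2 disjoint pieces (area 23, area 4).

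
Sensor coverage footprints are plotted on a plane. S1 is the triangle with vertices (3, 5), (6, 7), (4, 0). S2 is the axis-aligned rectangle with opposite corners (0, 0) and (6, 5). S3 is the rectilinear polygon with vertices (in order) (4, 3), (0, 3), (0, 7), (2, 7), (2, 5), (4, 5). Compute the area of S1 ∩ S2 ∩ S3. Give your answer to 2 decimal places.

1.60

The intersection is the polygon with vertices (3,5), (4,5), (4,3), (3.4,3).
By the shoelace formula its area is 1.60.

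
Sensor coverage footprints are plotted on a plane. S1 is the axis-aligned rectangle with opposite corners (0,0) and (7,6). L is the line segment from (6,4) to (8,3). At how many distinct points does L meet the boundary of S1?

1

The segment meets the boundary at (7,3.5).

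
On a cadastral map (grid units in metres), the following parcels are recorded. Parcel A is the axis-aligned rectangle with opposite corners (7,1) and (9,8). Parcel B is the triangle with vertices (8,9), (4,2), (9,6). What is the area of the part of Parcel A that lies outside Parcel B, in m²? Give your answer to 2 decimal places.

|Parcel A| = 14, |Parcel A∩Parcel B| = 4.7726.
|Parcel A ∖ Parcel B| = |Parcel A| − |Parcel A∩Parcel B| = 14 − 4.7726 = 9.23.

9.23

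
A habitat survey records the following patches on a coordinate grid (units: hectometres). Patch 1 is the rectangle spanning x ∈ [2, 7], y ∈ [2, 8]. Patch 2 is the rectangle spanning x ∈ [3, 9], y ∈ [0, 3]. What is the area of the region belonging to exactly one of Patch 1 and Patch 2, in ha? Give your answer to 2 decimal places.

|Patch 1∩Patch 2|: x∈[3,7], y∈[2,3] → 4·1 = 4.
|Patch 1 △ Patch 2| = |Patch 1| + |Patch 2| − 2·|Patch 1∩Patch 2| = 30 + 18 − 8 = 40.00.

40.00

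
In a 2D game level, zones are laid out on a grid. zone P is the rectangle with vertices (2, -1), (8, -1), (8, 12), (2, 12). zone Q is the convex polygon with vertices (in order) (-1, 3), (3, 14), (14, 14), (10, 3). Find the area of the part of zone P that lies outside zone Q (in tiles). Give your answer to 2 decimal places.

|zone P| = 78, |zone P∩zone Q| = 53.8977.
|zone P ∖ zone Q| = |zone P| − |zone P∩zone Q| = 78 − 53.8977 = 24.10.

24.10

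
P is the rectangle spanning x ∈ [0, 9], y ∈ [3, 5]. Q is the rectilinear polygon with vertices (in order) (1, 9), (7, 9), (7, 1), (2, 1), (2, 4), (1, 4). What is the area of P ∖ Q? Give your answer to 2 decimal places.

|P| = 18, |P∩Q| = 11.
|P ∖ Q| = |P| − |P∩Q| = 18 − 11 = 7.00.

7.00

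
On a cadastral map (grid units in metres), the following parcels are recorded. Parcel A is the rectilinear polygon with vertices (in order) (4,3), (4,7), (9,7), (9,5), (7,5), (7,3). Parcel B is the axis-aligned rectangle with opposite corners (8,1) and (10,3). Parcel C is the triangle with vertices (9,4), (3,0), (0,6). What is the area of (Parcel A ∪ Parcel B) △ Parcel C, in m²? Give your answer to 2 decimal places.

33.33

|Parcel A ∪ Parcel B| = 20.
|(Parcel A ∪ Parcel B) ∩ Parcel C| = 5.3333.
|(Parcel A ∪ Parcel B) △ Parcel C| = 20 + 24 − 10.6667 = 33.33.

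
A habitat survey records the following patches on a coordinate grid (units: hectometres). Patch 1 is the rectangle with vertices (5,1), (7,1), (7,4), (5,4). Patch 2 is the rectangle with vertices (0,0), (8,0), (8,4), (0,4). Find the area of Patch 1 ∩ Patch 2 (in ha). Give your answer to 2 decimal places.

6.00

|Patch 1∩Patch 2|: x∈[5,7], y∈[1,4] → 2·3 = 6.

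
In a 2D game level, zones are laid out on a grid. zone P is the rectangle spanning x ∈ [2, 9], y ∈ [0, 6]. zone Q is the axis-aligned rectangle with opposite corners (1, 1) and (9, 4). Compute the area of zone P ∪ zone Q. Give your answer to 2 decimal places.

45.00

By inclusion–exclusion:
Individual areas: |zone P| = 42, |zone Q| = 24.
|zone P∩zone Q|: x∈[2,9], y∈[1,4] → 7·3 = 21.
|zone P ∪ zone Q| = 66 − 21 = 45.00.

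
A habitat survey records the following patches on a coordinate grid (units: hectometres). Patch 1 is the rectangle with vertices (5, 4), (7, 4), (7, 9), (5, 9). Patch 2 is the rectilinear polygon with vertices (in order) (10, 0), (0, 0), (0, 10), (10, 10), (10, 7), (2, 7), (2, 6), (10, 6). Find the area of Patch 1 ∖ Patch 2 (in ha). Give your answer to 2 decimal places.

2.00

|Patch 1| = 10, |Patch 1∩Patch 2| = 8.
|Patch 1 ∖ Patch 2| = |Patch 1| − |Patch 1∩Patch 2| = 10 − 8 = 2.00.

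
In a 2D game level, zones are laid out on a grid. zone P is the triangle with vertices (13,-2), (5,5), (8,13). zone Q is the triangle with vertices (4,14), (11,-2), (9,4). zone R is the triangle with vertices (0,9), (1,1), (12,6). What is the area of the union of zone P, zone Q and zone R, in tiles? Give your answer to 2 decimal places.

76.96

By inclusion–exclusion:
Individual areas: |zone P| = 42.5, |zone Q| = 5, |zone R| = 46.5.
|zone P∩zone Q| = 3.7938.
|zone P∩zone R| = 13.2477.
|zone Q∩zone R| = 1.4323.
|zone P∩zone Q∩zone R| = 1.4323.
|zone P ∪ zone Q ∪ zone R| = 94 − 18.4738 + 1.4323 = 76.96.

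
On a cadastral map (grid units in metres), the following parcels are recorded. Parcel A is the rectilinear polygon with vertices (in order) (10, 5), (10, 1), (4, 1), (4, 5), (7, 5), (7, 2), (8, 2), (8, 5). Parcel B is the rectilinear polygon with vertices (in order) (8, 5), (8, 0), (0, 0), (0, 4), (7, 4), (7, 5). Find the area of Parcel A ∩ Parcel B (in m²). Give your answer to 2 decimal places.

10.00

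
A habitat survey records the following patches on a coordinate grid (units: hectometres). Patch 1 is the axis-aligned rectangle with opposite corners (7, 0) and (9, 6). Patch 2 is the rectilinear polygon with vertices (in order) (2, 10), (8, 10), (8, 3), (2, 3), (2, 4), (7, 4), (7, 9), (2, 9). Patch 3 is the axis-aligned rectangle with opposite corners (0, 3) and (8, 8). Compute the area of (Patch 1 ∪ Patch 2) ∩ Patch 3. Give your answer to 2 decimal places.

10.00

|Patch 1 ∪ Patch 2| = 26.
|(Patch 1 ∪ Patch 2) ∩ Patch 3| = 10.00.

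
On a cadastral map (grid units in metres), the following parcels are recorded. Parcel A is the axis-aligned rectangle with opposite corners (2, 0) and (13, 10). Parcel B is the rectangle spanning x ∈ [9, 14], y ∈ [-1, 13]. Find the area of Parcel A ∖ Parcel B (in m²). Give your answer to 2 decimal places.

70.00

|Parcel A∩Parcel B|: x∈[9,13], y∈[0,10] → 4·10 = 40.
|Parcel A| = 110.
|Parcel A ∖ Parcel B| = |Parcel A| − |Parcel A∩Parcel B| = 110 − 40 = 70.00.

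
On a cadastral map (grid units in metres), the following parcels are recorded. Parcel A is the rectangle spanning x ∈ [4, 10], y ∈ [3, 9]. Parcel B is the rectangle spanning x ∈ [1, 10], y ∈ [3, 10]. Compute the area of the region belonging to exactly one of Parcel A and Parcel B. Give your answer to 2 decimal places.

|Parcel A∩Parcel B|: x∈[4,10], y∈[3,9] → 6·6 = 36.
|Parcel A △ Parcel B| = |Parcel A| + |Parcel B| − 2·|Parcel A∩Parcel B| = 36 + 63 − 72 = 27.00.

27.00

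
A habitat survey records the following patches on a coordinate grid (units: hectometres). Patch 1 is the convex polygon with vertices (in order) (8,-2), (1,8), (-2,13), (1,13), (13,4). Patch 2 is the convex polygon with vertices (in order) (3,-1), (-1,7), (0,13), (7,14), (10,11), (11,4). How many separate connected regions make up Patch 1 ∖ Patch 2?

Patch 1 ∖ Patch 2 splits into 2 disjoint pieces (area 18.0104, area 2.6087).

2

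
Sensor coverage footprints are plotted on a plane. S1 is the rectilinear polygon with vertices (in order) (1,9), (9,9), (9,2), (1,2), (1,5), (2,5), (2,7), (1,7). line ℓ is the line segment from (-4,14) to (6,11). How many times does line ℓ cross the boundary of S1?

0

The segment lies entirely outside S1 and never meets its boundary.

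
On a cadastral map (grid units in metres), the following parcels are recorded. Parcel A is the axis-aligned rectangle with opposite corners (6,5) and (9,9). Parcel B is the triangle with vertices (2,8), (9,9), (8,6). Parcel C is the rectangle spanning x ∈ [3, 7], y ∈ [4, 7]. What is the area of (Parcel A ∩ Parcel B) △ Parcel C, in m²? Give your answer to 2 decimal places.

17.19

|Parcel A ∩ Parcel B| = 6.1905.
|(Parcel A ∩ Parcel B) ∩ Parcel C| = 0.5.
|(Parcel A ∩ Parcel B) △ Parcel C| = 6.1905 + 12 − 1 = 17.19.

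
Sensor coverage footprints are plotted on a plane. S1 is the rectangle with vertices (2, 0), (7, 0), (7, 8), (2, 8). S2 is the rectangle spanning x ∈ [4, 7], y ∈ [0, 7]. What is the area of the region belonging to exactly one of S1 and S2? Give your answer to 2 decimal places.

|S1∩S2|: x∈[4,7], y∈[0,7] → 3·7 = 21.
|S1 △ S2| = |S1| + |S2| − 2·|S1∩S2| = 40 + 21 − 42 = 19.00.

19.00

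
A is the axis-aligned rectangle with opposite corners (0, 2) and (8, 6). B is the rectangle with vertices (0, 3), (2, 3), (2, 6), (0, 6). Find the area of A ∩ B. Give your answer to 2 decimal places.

|A∩B|: x∈[0,2], y∈[3,6] → 2·3 = 6.

6.00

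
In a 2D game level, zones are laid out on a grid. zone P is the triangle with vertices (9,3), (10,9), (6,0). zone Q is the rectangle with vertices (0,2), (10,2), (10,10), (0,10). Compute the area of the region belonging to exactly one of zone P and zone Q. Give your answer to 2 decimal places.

|zone P| = 7.5, |zone Q| = 80, |zone P∩zone Q| = 6.3889.
|zone P △ zone Q| = |zone P| + |zone Q| − 2·|zone P∩zone Q| = 7.5 + 80 − 12.7778 = 74.72.

74.72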